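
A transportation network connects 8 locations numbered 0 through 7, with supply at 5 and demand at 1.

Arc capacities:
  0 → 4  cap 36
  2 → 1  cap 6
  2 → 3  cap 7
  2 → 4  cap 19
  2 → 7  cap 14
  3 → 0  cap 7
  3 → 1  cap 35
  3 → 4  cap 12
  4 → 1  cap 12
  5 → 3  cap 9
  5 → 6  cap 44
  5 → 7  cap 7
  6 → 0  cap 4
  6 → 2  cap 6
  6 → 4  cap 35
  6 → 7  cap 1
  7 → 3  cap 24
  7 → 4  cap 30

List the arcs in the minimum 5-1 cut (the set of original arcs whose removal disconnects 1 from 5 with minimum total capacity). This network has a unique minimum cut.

Min-cut arcs: {(4,1), (5,3), (5,7), (6,2), (6,7)} (total capacity 35)

augment #1: 5→3→1 push 9
augment #2: 5→6→2→1 push 6
augment #3: 5→6→4→1 push 12
augment #4: 5→7→3→1 push 7
augment #5: 5→6→7→3→1 push 1
max flow = 35; residual-reachable set from 5 gives S-side
cut edges (S→T): {(4,1), (5,3), (5,7), (6,2), (6,7)} total cap 35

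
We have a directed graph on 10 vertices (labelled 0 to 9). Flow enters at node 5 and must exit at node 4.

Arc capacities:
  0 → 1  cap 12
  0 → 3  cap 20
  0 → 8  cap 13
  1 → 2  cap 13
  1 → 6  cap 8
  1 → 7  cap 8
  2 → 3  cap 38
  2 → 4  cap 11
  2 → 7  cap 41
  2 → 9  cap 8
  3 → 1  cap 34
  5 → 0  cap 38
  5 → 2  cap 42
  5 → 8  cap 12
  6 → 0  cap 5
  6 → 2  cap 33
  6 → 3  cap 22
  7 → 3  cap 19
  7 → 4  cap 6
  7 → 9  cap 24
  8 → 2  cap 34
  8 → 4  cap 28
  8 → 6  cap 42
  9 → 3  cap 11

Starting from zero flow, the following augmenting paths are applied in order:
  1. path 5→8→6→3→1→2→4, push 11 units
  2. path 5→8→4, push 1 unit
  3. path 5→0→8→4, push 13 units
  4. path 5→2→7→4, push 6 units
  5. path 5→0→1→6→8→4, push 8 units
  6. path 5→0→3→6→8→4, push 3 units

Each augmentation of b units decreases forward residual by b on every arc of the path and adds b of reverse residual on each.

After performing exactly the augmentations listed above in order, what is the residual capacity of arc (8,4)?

after path 1 (5→8→6→3→1→2→4, push 11): res(8,4)=28
after path 2 (5→8→4, push 1): res(8,4)=27
after path 3 (5→0→8→4, push 13): res(8,4)=14
after path 4 (5→2→7→4, push 6): res(8,4)=14
after path 5 (5→0→1→6→8→4, push 8): res(8,4)=6
after path 6 (5→0→3→6→8→4, push 3): res(8,4)=3

Residual capacity of (8,4): 3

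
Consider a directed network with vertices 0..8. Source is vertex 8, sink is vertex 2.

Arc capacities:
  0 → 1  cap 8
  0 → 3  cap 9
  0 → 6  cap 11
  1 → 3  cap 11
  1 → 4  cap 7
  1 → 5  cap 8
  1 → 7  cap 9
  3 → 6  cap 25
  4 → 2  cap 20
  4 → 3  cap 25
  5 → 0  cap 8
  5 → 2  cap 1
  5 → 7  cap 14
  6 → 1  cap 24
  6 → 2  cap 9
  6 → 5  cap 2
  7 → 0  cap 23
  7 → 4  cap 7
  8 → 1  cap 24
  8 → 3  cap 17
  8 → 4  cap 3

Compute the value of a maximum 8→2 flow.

augment #1: 8→4→2 bottleneck 3, total now 3
augment #2: 8→1→4→2 bottleneck 7, total now 10
augment #3: 8→1→5→2 bottleneck 1, total now 11
augment #4: 8→3→6→2 bottleneck 9, total now 20
augment #5: 8→1→7→4→2 bottleneck 7, total now 27

Maximum flow value: 27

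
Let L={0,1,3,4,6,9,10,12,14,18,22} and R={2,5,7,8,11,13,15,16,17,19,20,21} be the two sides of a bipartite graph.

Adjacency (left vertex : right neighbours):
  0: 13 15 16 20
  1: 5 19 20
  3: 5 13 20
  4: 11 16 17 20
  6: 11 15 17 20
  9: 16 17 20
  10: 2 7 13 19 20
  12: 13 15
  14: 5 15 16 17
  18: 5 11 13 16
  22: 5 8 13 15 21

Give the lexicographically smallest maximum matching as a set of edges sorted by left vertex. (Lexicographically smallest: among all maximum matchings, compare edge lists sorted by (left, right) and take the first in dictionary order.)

|M| = 10 (so the lex-smallest maximum matching has 10 edges)
process left vertices in ascending order; for each, take the smallest-labelled available neighbour that still permits 10 edges overall, or leave it unmatched if none does
lex-smallest matching: {0-13, 1-19, 3-5, 4-11, 6-15, 9-20, 10-2, 14-17, 18-16, 22-8}

Lex-smallest maximum matching: {(0,13), (1,19), (3,5), (4,11), (6,15), (9,20), (10,2), (14,17), (18,16), (22,8)}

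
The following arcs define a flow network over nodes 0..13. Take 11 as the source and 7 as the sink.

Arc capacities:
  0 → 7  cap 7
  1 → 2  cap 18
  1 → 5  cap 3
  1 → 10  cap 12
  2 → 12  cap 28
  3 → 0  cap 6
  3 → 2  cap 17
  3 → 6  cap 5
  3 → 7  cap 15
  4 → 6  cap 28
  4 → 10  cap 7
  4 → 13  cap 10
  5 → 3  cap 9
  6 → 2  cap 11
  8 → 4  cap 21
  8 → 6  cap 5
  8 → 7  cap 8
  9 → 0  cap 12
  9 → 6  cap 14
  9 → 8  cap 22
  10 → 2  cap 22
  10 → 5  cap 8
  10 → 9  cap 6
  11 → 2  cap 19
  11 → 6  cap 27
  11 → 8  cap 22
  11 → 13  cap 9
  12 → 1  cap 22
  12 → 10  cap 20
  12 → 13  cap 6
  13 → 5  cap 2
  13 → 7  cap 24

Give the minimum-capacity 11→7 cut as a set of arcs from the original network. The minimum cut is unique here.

Min-cut arcs: {(5,3), (8,7), (10,9), (13,7)} (total capacity 47)

augment #1: 11→8→7 push 8
augment #2: 11→13→7 push 9
augment #3: 11→2→12→13→7 push 6
augment #4: 11→8→4→13→7 push 9
augment #5: 11→2→12→1→5→3→7 push 3
augment #6: 11→2→12→10→5→3→7 push 6
augment #7: 11→2→12→10→9→0→7 push 4
augment #8: 11→8→4→10→9→0→7 push 2
max flow = 47; residual-reachable set from 11 gives S-side
cut edges (S→T): {(5,3), (8,7), (10,9), (13,7)} total cap 47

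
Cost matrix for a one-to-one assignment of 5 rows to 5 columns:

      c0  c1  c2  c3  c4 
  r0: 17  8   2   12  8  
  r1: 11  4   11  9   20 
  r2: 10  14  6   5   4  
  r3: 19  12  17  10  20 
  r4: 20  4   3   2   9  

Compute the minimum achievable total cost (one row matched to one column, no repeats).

Minimum assignment cost: 31

one of 3 optimal assignments: row0→col2 (cost 2), row1→col0 (cost 11), row2→col4 (cost 4), row3→col1 (cost 12), row4→col3 (cost 2)
total = 2 + 11 + 4 + 12 + 2 = 31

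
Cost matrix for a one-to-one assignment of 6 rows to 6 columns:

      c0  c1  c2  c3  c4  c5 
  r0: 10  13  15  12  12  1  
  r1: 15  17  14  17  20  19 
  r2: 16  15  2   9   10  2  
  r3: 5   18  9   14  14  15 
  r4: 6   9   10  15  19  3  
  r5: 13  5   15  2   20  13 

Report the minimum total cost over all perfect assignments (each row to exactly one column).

Minimum assignment cost: 39

optimal assignment: row0→col5 (cost 1), row1→col4 (cost 20), row2→col2 (cost 2), row3→col0 (cost 5), row4→col1 (cost 9), row5→col3 (cost 2)
total = 1 + 20 + 2 + 5 + 9 + 2 = 39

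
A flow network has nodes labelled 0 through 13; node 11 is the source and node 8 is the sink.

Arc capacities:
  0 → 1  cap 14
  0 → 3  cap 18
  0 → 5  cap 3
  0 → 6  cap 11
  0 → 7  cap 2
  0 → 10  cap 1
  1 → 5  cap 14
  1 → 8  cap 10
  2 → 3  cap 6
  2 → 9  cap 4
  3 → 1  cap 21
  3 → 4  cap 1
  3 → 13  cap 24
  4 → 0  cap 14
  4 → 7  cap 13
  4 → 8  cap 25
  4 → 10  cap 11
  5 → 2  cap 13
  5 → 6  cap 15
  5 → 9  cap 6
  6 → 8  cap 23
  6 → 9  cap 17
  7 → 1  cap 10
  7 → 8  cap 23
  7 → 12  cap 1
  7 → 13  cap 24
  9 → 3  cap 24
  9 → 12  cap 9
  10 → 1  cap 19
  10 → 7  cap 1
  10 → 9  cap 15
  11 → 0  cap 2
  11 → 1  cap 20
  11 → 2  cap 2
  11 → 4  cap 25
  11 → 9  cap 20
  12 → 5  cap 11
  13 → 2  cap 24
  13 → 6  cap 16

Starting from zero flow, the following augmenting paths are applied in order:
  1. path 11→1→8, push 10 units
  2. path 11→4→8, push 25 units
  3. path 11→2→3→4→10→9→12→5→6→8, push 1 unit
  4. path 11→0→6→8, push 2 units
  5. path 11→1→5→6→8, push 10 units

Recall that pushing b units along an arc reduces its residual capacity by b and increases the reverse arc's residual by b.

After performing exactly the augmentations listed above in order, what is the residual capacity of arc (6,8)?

after path 1 (11→1→8, push 10): res(6,8)=23
after path 2 (11→4→8, push 25): res(6,8)=23
after path 3 (11→2→3→4→10→9→12→5→6→8, push 1): res(6,8)=22
after path 4 (11→0→6→8, push 2): res(6,8)=20
after path 5 (11→1→5→6→8, push 10): res(6,8)=10

Residual capacity of (6,8): 10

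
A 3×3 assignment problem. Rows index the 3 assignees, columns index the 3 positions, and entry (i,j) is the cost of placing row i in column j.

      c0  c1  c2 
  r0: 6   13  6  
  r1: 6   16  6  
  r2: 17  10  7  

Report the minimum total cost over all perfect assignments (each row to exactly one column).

Minimum assignment cost: 22

one of 2 optimal assignments: row0→col0 (cost 6), row1→col2 (cost 6), row2→col1 (cost 10)
total = 6 + 6 + 10 = 22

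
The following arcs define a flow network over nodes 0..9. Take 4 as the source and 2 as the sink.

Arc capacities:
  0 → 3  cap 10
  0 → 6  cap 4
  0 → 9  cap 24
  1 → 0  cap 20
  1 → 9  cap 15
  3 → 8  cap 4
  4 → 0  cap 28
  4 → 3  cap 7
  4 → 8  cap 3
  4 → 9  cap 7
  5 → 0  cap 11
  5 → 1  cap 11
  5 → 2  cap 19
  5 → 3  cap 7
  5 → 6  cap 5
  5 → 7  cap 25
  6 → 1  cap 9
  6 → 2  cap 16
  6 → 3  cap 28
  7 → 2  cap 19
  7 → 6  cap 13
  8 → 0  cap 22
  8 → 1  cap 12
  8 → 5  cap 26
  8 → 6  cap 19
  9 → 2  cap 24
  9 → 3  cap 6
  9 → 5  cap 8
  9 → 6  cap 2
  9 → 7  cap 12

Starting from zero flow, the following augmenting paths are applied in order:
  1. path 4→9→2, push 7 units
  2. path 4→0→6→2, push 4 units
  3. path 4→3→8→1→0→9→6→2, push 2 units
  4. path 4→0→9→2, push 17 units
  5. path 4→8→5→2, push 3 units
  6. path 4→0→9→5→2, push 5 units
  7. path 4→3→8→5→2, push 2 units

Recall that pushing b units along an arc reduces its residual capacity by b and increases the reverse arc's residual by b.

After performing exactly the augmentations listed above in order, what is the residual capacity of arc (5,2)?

after path 1 (4→9→2, push 7): res(5,2)=19
after path 2 (4→0→6→2, push 4): res(5,2)=19
after path 3 (4→3→8→1→0→9→6→2, push 2): res(5,2)=19
after path 4 (4→0→9→2, push 17): res(5,2)=19
after path 5 (4→8→5→2, push 3): res(5,2)=16
after path 6 (4→0→9→5→2, push 5): res(5,2)=11
after path 7 (4→3→8→5→2, push 2): res(5,2)=9

Residual capacity of (5,2): 9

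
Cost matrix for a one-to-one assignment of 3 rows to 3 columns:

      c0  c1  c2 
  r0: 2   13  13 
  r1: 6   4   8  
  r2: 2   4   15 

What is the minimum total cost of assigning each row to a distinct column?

optimal assignment: row0→col0 (cost 2), row1→col2 (cost 8), row2→col1 (cost 4)
total = 2 + 8 + 4 = 14

Minimum assignment cost: 14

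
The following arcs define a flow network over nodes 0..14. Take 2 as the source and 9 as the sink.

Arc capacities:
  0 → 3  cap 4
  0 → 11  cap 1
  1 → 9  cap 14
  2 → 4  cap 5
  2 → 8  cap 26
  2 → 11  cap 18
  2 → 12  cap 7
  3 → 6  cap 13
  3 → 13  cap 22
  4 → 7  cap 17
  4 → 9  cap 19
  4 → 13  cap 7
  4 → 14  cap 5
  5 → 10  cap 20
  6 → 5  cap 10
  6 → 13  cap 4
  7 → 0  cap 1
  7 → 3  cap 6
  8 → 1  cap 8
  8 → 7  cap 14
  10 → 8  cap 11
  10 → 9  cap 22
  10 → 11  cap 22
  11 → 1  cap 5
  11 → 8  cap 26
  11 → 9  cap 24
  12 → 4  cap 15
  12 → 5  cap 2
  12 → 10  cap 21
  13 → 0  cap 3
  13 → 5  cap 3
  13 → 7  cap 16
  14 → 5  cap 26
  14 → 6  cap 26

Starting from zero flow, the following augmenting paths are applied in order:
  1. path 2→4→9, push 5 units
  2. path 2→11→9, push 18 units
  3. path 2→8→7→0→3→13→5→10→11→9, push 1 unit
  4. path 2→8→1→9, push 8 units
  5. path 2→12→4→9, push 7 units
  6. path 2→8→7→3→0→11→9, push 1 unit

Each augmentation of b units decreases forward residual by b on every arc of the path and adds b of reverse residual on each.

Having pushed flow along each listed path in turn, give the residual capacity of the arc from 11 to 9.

Residual capacity of (11,9): 4

after path 1 (2→4→9, push 5): res(11,9)=24
after path 2 (2→11→9, push 18): res(11,9)=6
after path 3 (2→8→7→0→3→13→5→10→11→9, push 1): res(11,9)=5
after path 4 (2→8→1→9, push 8): res(11,9)=5
after path 5 (2→12→4→9, push 7): res(11,9)=5
after path 6 (2→8→7→3→0→11→9, push 1): res(11,9)=4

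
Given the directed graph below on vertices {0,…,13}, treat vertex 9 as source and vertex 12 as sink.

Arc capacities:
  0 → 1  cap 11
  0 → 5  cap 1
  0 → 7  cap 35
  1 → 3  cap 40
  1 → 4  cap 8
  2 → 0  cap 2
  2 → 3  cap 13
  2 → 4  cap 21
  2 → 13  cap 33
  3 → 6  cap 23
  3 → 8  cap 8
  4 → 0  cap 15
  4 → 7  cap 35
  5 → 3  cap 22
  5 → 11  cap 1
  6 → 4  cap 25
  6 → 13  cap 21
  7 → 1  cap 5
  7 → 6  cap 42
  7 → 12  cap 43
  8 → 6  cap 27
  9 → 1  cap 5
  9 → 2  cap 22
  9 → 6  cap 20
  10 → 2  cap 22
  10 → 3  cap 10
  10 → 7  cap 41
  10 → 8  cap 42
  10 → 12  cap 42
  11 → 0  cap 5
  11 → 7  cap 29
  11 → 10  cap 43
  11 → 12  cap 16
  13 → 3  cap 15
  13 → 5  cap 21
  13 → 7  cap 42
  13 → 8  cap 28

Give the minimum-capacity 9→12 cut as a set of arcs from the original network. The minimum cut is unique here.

augment #1: 9→1→4→7→12 push 5
augment #2: 9→2→0→7→12 push 2
augment #3: 9→2→4→7→12 push 20
augment #4: 9→6→4→7→12 push 10
augment #5: 9→6→13→7→12 push 6
augment #6: 9→6→13→5→11→12 push 1
max flow = 44; residual-reachable set from 9 gives S-side
cut edges (S→T): {(5,11), (7,12)} total cap 44

Min-cut arcs: {(5,11), (7,12)} (total capacity 44)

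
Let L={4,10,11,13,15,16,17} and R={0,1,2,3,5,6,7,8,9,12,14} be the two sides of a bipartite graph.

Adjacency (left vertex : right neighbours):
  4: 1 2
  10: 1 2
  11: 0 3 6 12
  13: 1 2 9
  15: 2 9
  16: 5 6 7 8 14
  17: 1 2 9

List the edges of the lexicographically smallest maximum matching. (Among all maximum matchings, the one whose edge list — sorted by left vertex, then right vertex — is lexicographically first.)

Lex-smallest maximum matching: {(4,1), (10,2), (11,0), (13,9), (16,5)}

|M| = 5 (so the lex-smallest maximum matching has 5 edges)
process left vertices in ascending order; for each, take the smallest-labelled available neighbour that still permits 5 edges overall, or leave it unmatched if none does
lex-smallest matching: {4-1, 10-2, 11-0, 13-9, 16-5}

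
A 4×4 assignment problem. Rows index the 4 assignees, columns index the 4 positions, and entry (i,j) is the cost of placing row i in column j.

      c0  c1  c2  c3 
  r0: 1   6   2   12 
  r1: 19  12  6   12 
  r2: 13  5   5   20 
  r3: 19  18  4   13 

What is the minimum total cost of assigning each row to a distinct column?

optimal assignment: row0→col0 (cost 1), row1→col3 (cost 12), row2→col1 (cost 5), row3→col2 (cost 4)
total = 1 + 12 + 5 + 4 = 22

Minimum assignment cost: 22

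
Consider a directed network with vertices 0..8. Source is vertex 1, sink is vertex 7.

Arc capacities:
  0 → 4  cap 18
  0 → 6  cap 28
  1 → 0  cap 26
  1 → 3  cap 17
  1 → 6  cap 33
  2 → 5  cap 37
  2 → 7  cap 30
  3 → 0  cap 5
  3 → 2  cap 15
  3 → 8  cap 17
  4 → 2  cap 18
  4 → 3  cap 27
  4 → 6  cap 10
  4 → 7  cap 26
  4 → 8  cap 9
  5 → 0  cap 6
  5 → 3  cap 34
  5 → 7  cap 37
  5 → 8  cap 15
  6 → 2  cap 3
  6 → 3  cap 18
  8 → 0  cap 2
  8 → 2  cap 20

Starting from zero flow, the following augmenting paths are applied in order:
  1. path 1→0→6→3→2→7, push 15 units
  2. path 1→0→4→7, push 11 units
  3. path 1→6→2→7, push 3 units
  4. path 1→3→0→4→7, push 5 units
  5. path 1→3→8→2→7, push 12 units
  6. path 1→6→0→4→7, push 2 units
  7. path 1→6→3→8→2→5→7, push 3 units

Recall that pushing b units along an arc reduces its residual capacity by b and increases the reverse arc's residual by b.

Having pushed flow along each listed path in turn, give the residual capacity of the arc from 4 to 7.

after path 1 (1→0→6→3→2→7, push 15): res(4,7)=26
after path 2 (1→0→4→7, push 11): res(4,7)=15
after path 3 (1→6→2→7, push 3): res(4,7)=15
after path 4 (1→3→0→4→7, push 5): res(4,7)=10
after path 5 (1→3→8→2→7, push 12): res(4,7)=10
after path 6 (1→6→0→4→7, push 2): res(4,7)=8
after path 7 (1→6→3→8→2→5→7, push 3): res(4,7)=8

Residual capacity of (4,7): 8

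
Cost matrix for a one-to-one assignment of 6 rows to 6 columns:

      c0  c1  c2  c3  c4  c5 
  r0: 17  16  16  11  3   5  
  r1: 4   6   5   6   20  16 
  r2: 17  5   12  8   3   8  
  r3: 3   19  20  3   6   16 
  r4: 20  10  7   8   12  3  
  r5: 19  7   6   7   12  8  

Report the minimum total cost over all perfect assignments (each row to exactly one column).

Minimum assignment cost: 24

optimal assignment: row0→col4 (cost 3), row1→col0 (cost 4), row2→col1 (cost 5), row3→col3 (cost 3), row4→col5 (cost 3), row5→col2 (cost 6)
total = 3 + 4 + 5 + 3 + 3 + 6 = 24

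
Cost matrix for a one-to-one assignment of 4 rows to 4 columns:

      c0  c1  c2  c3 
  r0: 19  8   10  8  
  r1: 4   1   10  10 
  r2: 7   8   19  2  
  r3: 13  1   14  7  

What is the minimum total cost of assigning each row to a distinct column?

Minimum assignment cost: 17

optimal assignment: row0→col2 (cost 10), row1→col0 (cost 4), row2→col3 (cost 2), row3→col1 (cost 1)
total = 10 + 4 + 2 + 1 = 17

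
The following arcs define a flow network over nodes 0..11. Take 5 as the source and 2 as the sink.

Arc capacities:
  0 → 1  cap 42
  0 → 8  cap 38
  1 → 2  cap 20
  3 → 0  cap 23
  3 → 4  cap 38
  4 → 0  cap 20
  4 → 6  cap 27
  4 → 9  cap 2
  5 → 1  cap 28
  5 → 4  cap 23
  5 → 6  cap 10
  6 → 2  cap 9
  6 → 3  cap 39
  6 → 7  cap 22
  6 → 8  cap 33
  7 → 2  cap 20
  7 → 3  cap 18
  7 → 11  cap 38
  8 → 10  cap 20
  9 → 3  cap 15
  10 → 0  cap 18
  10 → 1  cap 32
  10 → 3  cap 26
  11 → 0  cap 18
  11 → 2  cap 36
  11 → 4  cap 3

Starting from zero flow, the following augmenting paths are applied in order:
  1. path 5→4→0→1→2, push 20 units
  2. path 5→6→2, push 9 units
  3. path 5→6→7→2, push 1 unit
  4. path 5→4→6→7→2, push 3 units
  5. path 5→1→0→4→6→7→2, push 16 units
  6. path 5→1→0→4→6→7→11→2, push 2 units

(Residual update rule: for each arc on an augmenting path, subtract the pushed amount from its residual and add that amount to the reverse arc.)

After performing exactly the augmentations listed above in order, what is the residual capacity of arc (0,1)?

after path 1 (5→4→0→1→2, push 20): res(0,1)=22
after path 2 (5→6→2, push 9): res(0,1)=22
after path 3 (5→6→7→2, push 1): res(0,1)=22
after path 4 (5→4→6→7→2, push 3): res(0,1)=22
after path 5 (5→1→0→4→6→7→2, push 16): res(0,1)=38
after path 6 (5→1→0→4→6→7→11→2, push 2): res(0,1)=40

Residual capacity of (0,1): 40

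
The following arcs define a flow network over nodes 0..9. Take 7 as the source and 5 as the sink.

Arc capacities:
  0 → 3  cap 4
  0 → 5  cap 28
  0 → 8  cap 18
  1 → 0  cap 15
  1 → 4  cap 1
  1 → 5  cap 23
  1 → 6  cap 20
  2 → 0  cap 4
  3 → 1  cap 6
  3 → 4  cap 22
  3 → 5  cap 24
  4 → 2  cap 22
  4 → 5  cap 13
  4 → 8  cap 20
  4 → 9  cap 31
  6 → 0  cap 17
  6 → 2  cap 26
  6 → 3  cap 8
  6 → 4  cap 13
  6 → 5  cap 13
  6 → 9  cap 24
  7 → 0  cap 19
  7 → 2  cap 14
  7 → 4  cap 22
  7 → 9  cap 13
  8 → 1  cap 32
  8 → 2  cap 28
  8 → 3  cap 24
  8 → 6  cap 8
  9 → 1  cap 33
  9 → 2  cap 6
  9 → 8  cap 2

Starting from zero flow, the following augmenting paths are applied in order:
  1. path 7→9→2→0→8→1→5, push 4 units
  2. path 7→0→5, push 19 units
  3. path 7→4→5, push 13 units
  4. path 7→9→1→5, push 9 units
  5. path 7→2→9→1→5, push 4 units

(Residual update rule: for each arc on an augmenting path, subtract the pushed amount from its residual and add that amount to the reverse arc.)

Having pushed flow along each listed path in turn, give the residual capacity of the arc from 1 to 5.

after path 1 (7→9→2→0→8→1→5, push 4): res(1,5)=19
after path 2 (7→0→5, push 19): res(1,5)=19
after path 3 (7→4→5, push 13): res(1,5)=19
after path 4 (7→9→1→5, push 9): res(1,5)=10
after path 5 (7→2→9→1→5, push 4): res(1,5)=6

Residual capacity of (1,5): 6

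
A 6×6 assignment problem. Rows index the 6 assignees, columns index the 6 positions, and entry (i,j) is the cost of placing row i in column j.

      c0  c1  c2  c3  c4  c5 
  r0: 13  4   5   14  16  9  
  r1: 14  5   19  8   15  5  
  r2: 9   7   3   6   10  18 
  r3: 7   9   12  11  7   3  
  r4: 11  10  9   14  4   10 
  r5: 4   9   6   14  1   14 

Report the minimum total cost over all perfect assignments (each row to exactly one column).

optimal assignment: row0→col1 (cost 4), row1→col3 (cost 8), row2→col2 (cost 3), row3→col5 (cost 3), row4→col4 (cost 4), row5→col0 (cost 4)
total = 4 + 8 + 3 + 3 + 4 + 4 = 26

Minimum assignment cost: 26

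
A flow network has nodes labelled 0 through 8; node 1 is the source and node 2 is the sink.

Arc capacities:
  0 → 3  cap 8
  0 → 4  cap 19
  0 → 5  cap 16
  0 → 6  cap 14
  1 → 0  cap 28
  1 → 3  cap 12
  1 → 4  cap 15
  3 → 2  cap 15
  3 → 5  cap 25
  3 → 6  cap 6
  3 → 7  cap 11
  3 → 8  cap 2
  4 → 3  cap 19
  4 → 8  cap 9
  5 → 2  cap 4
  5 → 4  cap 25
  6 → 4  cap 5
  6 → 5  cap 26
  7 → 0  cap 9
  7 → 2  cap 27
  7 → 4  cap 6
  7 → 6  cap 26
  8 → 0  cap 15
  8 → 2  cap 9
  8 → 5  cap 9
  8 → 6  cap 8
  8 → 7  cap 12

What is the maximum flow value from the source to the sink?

augment #1: 1→3→2 bottleneck 12, total now 12
augment #2: 1→0→3→2 bottleneck 3, total now 15
augment #3: 1→0→5→2 bottleneck 4, total now 19
augment #4: 1→4→8→2 bottleneck 9, total now 28
augment #5: 1→0→3→7→2 bottleneck 5, total now 33
augment #6: 1→4→3→7→2 bottleneck 6, total now 39
augment #7: 1→0→4→3→8→7→2 bottleneck 2, total now 41

Maximum flow value: 41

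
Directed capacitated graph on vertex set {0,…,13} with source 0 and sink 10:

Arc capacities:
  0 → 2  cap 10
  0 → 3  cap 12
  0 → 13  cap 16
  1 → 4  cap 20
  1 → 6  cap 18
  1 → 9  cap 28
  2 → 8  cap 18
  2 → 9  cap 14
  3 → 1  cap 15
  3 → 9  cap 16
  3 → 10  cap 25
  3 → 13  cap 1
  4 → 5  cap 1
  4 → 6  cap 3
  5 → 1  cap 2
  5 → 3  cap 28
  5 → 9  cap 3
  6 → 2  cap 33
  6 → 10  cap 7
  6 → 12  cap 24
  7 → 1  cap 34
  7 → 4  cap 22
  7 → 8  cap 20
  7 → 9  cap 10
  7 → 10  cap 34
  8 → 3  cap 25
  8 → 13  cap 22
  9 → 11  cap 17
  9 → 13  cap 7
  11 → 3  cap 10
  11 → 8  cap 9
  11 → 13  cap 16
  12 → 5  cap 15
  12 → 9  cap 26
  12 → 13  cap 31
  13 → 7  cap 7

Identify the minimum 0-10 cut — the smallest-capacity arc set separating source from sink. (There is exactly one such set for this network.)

Min-cut arcs: {(0,2), (0,3), (13,7)} (total capacity 29)

augment #1: 0→3→10 push 12
augment #2: 0→13→7→10 push 7
augment #3: 0→2→8→3→10 push 10
max flow = 29; residual-reachable set from 0 gives S-side
cut edges (S→T): {(0,2), (0,3), (13,7)} total cap 29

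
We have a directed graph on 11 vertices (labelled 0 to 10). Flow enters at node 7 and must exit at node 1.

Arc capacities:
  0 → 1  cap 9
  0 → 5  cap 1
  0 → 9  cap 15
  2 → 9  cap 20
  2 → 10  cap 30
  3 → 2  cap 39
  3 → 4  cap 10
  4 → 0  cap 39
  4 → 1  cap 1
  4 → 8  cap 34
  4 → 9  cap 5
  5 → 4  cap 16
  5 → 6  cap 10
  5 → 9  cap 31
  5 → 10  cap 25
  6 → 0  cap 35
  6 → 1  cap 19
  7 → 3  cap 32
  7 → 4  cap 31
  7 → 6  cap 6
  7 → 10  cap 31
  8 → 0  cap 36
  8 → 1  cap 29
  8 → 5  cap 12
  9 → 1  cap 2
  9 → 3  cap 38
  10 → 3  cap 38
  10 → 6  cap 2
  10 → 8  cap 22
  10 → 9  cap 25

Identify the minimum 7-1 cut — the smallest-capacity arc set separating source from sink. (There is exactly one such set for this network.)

Min-cut arcs: {(0,1), (4,1), (5,6), (7,6), (8,1), (9,1), (10,6)} (total capacity 59)

augment #1: 7→4→1 push 1
augment #2: 7→6→1 push 6
augment #3: 7→4→0→1 push 9
augment #4: 7→4→8→1 push 21
augment #5: 7→10→6→1 push 2
augment #6: 7→10→8→1 push 8
augment #7: 7→10→9→1 push 2
augment #8: 7→10→8→5→6→1 push 10
max flow = 59; residual-reachable set from 7 gives S-side
cut edges (S→T): {(0,1), (4,1), (5,6), (7,6), (8,1), (9,1), (10,6)} total cap 59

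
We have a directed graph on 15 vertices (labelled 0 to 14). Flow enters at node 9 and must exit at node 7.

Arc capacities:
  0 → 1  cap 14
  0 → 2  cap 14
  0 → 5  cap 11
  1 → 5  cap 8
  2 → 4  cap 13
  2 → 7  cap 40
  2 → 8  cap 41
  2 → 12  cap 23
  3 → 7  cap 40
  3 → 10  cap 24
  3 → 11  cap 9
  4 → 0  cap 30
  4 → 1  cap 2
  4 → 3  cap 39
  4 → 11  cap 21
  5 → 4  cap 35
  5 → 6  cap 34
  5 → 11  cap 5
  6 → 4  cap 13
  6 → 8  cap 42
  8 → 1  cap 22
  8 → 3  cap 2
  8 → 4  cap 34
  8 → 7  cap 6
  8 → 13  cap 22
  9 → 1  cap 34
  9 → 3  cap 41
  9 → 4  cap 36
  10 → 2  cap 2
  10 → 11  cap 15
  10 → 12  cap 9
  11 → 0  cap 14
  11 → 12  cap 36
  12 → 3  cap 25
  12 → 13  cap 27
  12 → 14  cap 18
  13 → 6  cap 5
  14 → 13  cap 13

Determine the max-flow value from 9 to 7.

augment #1: 9→3→7 bottleneck 40, total now 40
augment #2: 9→3→10→2→7 bottleneck 1, total now 41
augment #3: 9→4→0→2→7 bottleneck 14, total now 55
augment #4: 9→1→5→6→8→7 bottleneck 6, total now 61
augment #5: 9→4→3→10→2→7 bottleneck 1, total now 62

Maximum flow value: 62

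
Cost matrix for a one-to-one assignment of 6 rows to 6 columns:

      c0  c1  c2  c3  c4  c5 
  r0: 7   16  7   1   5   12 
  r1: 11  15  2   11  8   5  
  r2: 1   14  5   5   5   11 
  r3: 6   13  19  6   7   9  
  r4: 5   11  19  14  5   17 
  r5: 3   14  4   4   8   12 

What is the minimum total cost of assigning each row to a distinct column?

one of 2 optimal assignments: row0→col3 (cost 1), row1→col5 (cost 5), row2→col0 (cost 1), row3→col1 (cost 13), row4→col4 (cost 5), row5→col2 (cost 4)
total = 1 + 5 + 1 + 13 + 5 + 4 = 29

Minimum assignment cost: 29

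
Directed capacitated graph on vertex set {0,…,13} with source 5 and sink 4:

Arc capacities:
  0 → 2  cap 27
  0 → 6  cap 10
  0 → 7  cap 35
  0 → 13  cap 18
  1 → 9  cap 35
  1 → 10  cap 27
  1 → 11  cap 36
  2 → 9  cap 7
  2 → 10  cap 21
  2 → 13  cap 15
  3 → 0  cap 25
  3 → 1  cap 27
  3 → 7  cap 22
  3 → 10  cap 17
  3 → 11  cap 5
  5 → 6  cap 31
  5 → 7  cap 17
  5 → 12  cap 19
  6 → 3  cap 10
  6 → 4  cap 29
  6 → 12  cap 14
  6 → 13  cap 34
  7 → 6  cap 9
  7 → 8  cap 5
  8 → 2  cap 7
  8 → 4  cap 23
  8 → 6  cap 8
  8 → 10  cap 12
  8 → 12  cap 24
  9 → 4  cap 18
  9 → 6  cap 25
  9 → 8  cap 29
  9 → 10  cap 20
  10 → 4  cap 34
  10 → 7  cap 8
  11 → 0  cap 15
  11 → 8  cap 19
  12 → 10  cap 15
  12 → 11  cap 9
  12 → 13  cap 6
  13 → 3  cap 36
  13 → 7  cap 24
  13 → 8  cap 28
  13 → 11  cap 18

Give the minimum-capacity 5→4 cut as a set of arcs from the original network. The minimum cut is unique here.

Min-cut arcs: {(5,6), (5,12), (7,6), (7,8)} (total capacity 64)

augment #1: 5→6→4 push 29
augment #2: 5→7→8→4 push 5
augment #3: 5→12→10→4 push 15
augment #4: 5→6→3→10→4 push 2
augment #5: 5→12→11→8→4 push 4
augment #6: 5→7→6→3→10→4 push 8
augment #7: 5→7→6→13→8→4 push 1
max flow = 64; residual-reachable set from 5 gives S-side
cut edges (S→T): {(5,6), (5,12), (7,6), (7,8)} total cap 64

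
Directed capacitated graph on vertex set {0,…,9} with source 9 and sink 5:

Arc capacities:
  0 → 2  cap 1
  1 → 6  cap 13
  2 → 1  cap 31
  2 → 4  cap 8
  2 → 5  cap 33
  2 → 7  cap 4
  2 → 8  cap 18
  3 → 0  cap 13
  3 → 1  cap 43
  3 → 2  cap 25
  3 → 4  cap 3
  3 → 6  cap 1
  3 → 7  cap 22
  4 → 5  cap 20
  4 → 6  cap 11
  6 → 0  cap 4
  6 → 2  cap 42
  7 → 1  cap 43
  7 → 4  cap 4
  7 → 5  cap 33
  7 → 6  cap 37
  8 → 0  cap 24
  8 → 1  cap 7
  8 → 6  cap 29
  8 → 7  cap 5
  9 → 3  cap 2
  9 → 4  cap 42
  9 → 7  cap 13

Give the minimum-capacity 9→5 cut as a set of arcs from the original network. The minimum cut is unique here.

augment #1: 9→4→5 push 20
augment #2: 9→7→5 push 13
augment #3: 9→3→2→5 push 2
augment #4: 9→4→6→2→5 push 11
max flow = 46; residual-reachable set from 9 gives S-side
cut edges (S→T): {(4,5), (4,6), (9,3), (9,7)} total cap 46

Min-cut arcs: {(4,5), (4,6), (9,3), (9,7)} (total capacity 46)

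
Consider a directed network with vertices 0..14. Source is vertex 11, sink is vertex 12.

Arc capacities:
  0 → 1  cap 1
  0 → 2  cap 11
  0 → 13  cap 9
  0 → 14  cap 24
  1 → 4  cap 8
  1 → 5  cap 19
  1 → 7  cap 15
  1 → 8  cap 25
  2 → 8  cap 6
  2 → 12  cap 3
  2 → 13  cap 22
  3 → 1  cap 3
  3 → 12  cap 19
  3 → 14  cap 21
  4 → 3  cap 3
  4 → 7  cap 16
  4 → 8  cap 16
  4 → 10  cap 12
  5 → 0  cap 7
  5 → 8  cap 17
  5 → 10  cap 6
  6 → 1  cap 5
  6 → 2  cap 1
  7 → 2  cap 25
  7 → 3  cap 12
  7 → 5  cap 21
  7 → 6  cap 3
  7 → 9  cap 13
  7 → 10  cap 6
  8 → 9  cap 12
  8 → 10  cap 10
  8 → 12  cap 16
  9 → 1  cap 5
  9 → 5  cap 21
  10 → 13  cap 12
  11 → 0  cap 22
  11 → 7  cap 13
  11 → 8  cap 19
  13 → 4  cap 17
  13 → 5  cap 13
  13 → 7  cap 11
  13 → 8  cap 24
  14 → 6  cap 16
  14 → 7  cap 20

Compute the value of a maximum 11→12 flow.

augment #1: 11→8→12 bottleneck 16, total now 16
augment #2: 11→0→2→12 bottleneck 3, total now 19
augment #3: 11→7→3→12 bottleneck 12, total now 31
augment #4: 11→0→1→4→3→12 bottleneck 1, total now 32
augment #5: 11→0→13→4→3→12 bottleneck 2, total now 34

Maximum flow value: 34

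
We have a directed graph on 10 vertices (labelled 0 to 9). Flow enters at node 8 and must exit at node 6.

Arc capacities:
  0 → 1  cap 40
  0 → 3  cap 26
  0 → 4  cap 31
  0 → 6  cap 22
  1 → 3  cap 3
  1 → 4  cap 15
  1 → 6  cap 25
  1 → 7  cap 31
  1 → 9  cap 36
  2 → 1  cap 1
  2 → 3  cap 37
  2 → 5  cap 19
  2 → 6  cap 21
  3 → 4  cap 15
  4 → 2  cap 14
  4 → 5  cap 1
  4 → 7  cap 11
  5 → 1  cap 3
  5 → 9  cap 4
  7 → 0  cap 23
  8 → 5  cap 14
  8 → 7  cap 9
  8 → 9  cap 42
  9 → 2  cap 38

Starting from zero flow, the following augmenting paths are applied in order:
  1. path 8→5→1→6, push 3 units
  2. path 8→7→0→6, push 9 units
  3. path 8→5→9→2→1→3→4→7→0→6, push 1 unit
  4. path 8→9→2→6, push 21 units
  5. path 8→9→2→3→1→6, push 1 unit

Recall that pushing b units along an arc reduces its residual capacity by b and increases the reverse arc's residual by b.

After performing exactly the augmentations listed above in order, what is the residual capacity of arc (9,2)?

after path 1 (8→5→1→6, push 3): res(9,2)=38
after path 2 (8→7→0→6, push 9): res(9,2)=38
after path 3 (8→5→9→2→1→3→4→7→0→6, push 1): res(9,2)=37
after path 4 (8→9→2→6, push 21): res(9,2)=16
after path 5 (8→9→2→3→1→6, push 1): res(9,2)=15

Residual capacity of (9,2): 15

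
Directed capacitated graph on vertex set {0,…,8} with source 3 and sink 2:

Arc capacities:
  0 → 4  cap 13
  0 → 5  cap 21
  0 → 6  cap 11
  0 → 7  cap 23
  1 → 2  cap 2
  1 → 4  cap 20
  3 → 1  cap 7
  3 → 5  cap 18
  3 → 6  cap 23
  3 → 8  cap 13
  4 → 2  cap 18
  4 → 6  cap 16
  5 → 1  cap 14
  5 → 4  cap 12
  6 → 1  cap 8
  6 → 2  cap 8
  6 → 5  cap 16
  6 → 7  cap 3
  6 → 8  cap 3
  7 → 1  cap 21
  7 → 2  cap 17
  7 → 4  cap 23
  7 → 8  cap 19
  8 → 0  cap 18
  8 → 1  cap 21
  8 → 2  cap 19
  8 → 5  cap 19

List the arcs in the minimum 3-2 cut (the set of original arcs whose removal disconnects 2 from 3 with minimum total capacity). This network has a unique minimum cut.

Min-cut arcs: {(1,2), (3,8), (4,2), (6,2), (6,7), (6,8)} (total capacity 47)

augment #1: 3→1→2 push 2
augment #2: 3→6→2 push 8
augment #3: 3→8→2 push 13
augment #4: 3→1→4→2 push 5
augment #5: 3→5→4→2 push 12
augment #6: 3→6→7→2 push 3
augment #7: 3→6→8→2 push 3
augment #8: 3→5→1→4→2 push 1
max flow = 47; residual-reachable set from 3 gives S-side
cut edges (S→T): {(1,2), (3,8), (4,2), (6,2), (6,7), (6,8)} total cap 47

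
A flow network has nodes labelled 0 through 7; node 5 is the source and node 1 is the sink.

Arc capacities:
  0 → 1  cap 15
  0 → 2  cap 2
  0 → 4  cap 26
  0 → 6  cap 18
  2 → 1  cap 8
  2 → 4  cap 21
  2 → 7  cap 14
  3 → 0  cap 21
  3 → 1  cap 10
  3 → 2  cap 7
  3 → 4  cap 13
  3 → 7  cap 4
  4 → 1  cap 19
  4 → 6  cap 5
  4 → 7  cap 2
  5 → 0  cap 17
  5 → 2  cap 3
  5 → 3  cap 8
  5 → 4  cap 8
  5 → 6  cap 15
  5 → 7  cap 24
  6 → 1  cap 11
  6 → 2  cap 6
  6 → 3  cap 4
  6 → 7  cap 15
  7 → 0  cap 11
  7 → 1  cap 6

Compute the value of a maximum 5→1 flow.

Maximum flow value: 68

augment #1: 5→0→1 bottleneck 15, total now 15
augment #2: 5→2→1 bottleneck 3, total now 18
augment #3: 5→3→1 bottleneck 8, total now 26
augment #4: 5→4→1 bottleneck 8, total now 34
augment #5: 5→6→1 bottleneck 11, total now 45
augment #6: 5→7→1 bottleneck 6, total now 51
augment #7: 5→0→2→1 bottleneck 2, total now 53
augment #8: 5→6→2→1 bottleneck 3, total now 56
augment #9: 5→6→3→1 bottleneck 1, total now 57
augment #10: 5→7→0→4→1 bottleneck 11, total now 68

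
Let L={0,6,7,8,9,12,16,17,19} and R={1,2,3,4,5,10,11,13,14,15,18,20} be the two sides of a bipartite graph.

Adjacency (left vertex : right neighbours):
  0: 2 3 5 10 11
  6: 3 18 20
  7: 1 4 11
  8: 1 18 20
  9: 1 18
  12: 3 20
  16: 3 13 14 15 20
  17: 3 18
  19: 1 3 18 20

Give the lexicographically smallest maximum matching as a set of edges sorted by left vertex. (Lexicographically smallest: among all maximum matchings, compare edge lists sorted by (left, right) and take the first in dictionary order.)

|M| = 7 (so the lex-smallest maximum matching has 7 edges)
process left vertices in ascending order; for each, take the smallest-labelled available neighbour that still permits 7 edges overall, or leave it unmatched if none does
lex-smallest matching: {0-2, 6-3, 7-4, 8-1, 9-18, 12-20, 16-13}

Lex-smallest maximum matching: {(0,2), (6,3), (7,4), (8,1), (9,18), (12,20), (16,13)}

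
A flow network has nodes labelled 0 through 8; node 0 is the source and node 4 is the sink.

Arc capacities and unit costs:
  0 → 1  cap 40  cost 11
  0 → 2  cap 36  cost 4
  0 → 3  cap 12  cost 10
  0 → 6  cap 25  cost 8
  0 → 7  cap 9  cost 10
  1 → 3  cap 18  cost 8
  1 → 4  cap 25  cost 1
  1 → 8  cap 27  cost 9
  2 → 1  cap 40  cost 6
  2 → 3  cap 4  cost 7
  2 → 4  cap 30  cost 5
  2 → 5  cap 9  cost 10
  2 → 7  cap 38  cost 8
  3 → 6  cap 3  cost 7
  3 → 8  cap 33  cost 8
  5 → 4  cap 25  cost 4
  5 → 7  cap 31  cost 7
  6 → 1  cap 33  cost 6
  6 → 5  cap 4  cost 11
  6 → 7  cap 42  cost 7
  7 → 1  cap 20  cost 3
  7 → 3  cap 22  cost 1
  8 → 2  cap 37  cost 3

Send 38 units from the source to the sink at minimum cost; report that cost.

shortest-cost path #1: 0→2→4 push 30 @ unit cost 9 (adds 270)
shortest-cost path #2: 0→2→1→4 push 6 @ unit cost 11 (adds 66)
shortest-cost path #3: 0→1→4 push 2 @ unit cost 12 (adds 24)
total cost = 360

Minimum cost for 38 units: 360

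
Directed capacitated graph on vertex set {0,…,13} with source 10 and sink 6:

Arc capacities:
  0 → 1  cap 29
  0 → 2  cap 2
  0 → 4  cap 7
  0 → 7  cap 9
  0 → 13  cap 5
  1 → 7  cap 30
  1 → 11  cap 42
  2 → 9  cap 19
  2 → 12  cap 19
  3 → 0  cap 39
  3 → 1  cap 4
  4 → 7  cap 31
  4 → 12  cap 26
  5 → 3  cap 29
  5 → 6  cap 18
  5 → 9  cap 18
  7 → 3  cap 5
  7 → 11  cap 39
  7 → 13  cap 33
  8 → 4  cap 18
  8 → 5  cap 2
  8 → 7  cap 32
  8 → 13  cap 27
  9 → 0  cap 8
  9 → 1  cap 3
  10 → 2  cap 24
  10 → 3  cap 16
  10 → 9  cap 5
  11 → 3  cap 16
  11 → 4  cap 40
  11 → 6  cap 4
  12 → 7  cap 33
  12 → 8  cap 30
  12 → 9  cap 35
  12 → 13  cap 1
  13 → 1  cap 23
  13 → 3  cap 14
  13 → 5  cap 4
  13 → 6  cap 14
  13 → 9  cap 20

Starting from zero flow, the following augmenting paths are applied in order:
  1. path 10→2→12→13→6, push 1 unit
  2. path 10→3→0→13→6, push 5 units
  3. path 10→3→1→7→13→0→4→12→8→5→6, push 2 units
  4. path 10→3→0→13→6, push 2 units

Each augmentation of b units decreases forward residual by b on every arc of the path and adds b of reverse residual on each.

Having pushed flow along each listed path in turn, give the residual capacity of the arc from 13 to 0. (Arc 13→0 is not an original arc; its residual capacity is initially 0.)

Residual capacity of (13,0): 5

after path 1 (10→2→12→13→6, push 1): res(13,0)=0
after path 2 (10→3→0→13→6, push 5): res(13,0)=5
after path 3 (10→3→1→7→13→0→4→12→8→5→6, push 2): res(13,0)=3
after path 4 (10→3→0→13→6, push 2): res(13,0)=5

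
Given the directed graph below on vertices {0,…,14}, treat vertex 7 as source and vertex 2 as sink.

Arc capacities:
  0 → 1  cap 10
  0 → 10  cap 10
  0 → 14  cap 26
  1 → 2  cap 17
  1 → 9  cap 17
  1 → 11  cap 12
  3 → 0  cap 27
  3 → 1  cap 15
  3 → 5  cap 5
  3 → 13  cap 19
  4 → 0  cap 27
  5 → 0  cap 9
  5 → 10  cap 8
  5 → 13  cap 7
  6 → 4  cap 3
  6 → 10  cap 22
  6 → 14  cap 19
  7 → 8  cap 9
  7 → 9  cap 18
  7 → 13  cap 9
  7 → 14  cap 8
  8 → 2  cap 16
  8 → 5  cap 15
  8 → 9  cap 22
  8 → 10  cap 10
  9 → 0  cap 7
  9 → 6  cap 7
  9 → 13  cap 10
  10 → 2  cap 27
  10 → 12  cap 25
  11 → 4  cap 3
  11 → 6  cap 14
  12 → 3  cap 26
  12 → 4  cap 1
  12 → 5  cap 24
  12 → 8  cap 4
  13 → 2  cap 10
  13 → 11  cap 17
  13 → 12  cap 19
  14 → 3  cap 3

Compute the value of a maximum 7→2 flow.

augment #1: 7→8→2 bottleneck 9, total now 9
augment #2: 7→13→2 bottleneck 9, total now 18
augment #3: 7→9→13→2 bottleneck 1, total now 19
augment #4: 7→9→0→1→2 bottleneck 7, total now 26
augment #5: 7→9→6→10→2 bottleneck 7, total now 33
augment #6: 7→14→3→1→2 bottleneck 3, total now 36
augment #7: 7→9→13→12→8→2 bottleneck 3, total now 39

Maximum flow value: 39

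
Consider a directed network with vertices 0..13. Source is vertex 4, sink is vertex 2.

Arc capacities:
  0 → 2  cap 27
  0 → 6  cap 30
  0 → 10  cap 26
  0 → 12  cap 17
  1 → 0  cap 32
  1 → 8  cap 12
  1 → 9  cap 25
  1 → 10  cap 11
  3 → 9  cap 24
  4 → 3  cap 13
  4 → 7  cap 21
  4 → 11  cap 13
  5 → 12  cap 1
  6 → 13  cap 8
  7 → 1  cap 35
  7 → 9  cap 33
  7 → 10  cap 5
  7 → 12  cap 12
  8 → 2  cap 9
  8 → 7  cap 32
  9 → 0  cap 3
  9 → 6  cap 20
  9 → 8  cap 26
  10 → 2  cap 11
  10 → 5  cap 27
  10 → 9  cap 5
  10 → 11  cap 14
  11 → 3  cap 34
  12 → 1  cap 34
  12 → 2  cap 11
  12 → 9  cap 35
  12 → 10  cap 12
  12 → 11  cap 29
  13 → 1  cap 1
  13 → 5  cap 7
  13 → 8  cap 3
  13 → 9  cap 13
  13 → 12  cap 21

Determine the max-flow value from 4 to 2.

Maximum flow value: 45

augment #1: 4→7→10→2 bottleneck 5, total now 5
augment #2: 4→7→12→2 bottleneck 11, total now 16
augment #3: 4→3→9→0→2 bottleneck 3, total now 19
augment #4: 4→3→9→8→2 bottleneck 9, total now 28
augment #5: 4→7→1→0→2 bottleneck 5, total now 33
augment #6: 4→3→9→6→13→1→0→2 bottleneck 1, total now 34
augment #7: 4→11→3→9→6→13→12→10→2 bottleneck 6, total now 40
augment #8: 4→11→3→9→8→7→1→0→2 bottleneck 5, total now 45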